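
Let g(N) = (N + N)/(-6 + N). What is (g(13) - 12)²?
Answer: 3364/49 ≈ 68.653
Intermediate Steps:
g(N) = 2*N/(-6 + N) (g(N) = (2*N)/(-6 + N) = 2*N/(-6 + N))
(g(13) - 12)² = (2*13/(-6 + 13) - 12)² = (2*13/7 - 12)² = (2*13*(⅐) - 12)² = (26/7 - 12)² = (-58/7)² = 3364/49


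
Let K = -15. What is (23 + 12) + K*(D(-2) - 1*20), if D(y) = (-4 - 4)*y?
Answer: 95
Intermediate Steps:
D(y) = -8*y
(23 + 12) + K*(D(-2) - 1*20) = (23 + 12) - 15*(-8*(-2) - 1*20) = 35 - 15*(16 - 20) = 35 - 15*(-4) = 35 + 60 = 95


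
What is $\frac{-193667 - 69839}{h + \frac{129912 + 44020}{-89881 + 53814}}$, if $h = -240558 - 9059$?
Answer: $\frac{9503870902}{9003110271} \approx 1.0556$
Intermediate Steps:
$h = -249617$ ($h = -240558 - 9059 = -249617$)
$\frac{-193667 - 69839}{h + \frac{129912 + 44020}{-89881 + 53814}} = \frac{-193667 - 69839}{-249617 + \frac{129912 + 44020}{-89881 + 53814}} = - \frac{263506}{-249617 + \frac{173932}{-36067}} = - \frac{263506}{-249617 + 173932 \left(- \frac{1}{36067}\right)} = - \frac{263506}{-249617 - \frac{173932}{36067}} = - \frac{263506}{- \frac{9003110271}{36067}} = \left(-263506\right) \left(- \frac{36067}{9003110271}\right) = \frac{9503870902}{9003110271}$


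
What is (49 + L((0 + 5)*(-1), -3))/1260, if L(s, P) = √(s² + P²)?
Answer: 7/180 + √34/1260 ≈ 0.043517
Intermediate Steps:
L(s, P) = √(P² + s²)
(49 + L((0 + 5)*(-1), -3))/1260 = (49 + √((-3)² + ((0 + 5)*(-1))²))/1260 = (49 + √(9 + (5*(-1))²))*(1/1260) = (49 + √(9 + (-5)²))*(1/1260) = (49 + √(9 + 25))*(1/1260) = (49 + √34)*(1/1260) = 7/180 + √34/1260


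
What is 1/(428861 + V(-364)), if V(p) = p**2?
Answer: 1/561357 ≈ 1.7814e-6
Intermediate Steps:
1/(428861 + V(-364)) = 1/(428861 + (-364)**2) = 1/(428861 + 132496) = 1/561357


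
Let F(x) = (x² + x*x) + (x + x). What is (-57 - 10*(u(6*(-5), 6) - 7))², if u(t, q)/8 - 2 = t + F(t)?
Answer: 18754480809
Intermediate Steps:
F(x) = 2*x + 2*x² (F(x) = (x² + x²) + 2*x = 2*x² + 2*x = 2*x + 2*x²)
u(t, q) = 16 + 8*t + 16*t*(1 + t) (u(t, q) = 16 + 8*(t + 2*t*(1 + t)) = 16 + (8*t + 16*t*(1 + t)) = 16 + 8*t + 16*t*(1 + t))
(-57 - 10*(u(6*(-5), 6) - 7))² = (-57 - 10*((16 + 16*(6*(-5))² + 24*(6*(-5))) - 7))² = (-57 - 10*((16 + 16*(-30)² + 24*(-30)) - 7))² = (-57 - 10*((16 + 16*900 - 720) - 7))² = (-57 - 10*((16 + 14400 - 720) - 7))² = (-57 - 10*(13696 - 7))² = (-57 - 10*13689)² = (-57 - 136890)² = (-136947)² = 18754480809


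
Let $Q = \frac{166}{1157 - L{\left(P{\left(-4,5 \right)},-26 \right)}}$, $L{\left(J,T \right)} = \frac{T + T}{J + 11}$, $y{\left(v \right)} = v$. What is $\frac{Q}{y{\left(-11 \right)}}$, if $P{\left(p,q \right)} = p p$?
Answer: $- \frac{54}{4147} \approx -0.013021$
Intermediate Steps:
$P{\left(p,q \right)} = p^{2}$
$L{\left(J,T \right)} = \frac{2 T}{11 + J}$
$Q = \frac{54}{377}$ ($Q = \frac{166}{1157 - 2 \left(-26\right) \frac{1}{11 + \left(-4\right)^{2}}} = \frac{166}{1157 - 2 \left(-26\right) \frac{1}{11 + 16}} = \frac{166}{1157 - 2 \left(-26\right) \frac{1}{27}} = \frac{166}{1157 - - \frac{52}{27}} = \frac{166}{1157 + \frac{52}{27}} = \frac{166}{\frac{31291}{27}} = 166 \cdot \frac{27}{31291} = \frac{54}{377} \approx 0.14324$)
$\frac{Q}{y{\left(-11 \right)}} = \frac{54}{377 \left(-11\right)} = \frac{54}{377} \left(- \frac{1}{11}\right) = - \frac{54}{4147}$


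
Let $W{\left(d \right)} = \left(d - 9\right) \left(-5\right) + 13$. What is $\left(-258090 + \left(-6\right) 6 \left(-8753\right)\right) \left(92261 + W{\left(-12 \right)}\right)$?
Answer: $5267265822$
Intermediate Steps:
$W{\left(d \right)} = 58 - 5 d$ ($W{\left(d \right)} = \left(-9 + d\right) \left(-5\right) + 13 = \left(45 - 5 d\right) + 13 = 58 - 5 d$)
$\left(-258090 + \left(-6\right) 6 \left(-8753\right)\right) \left(92261 + W{\left(-12 \right)}\right) = \left(-258090 + \left(-6\right) 6 \left(-8753\right)\right) \left(92261 + \left(58 - -60\right)\right) = \left(-258090 - -315108\right) \left(92261 + \left(58 + 60\right)\right) = \left(-258090 + 315108\right) \left(92261 + 118\right) = 57018 \cdot 92379 = 5267265822$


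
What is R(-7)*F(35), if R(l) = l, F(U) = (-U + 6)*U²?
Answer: 248675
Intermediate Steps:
F(U) = U²*(6 - U) (F(U) = (6 - U)*U² = U²*(6 - U))
R(-7)*F(35) = -7*35²*(6 - 1*35) = -8575*(6 - 35) = -8575*(-29) = -7*(-35525) = 248675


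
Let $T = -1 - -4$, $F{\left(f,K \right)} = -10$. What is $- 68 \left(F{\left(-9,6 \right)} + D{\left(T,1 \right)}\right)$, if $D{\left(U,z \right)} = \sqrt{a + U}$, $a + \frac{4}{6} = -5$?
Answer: $680 - \frac{136 i \sqrt{6}}{3} \approx 680.0 - 111.04 i$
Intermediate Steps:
$a = - \frac{17}{3}$ ($a = - \frac{2}{3} - 5 = - \frac{17}{3} \approx -5.6667$)
$T = 3$ ($T = -1 + 4 = 3$)
$D{\left(U,z \right)} = \sqrt{- \frac{17}{3} + U}$
$- 68 \left(F{\left(-9,6 \right)} + D{\left(T,1 \right)}\right) = - 68 \left(-10 + \frac{\sqrt{-51 + 9 \cdot 3}}{3}\right) = - 68 \left(-10 + \frac{\sqrt{-51 + 27}}{3}\right) = - 68 \left(-10 + \frac{\sqrt{-24}}{3}\right) = - 68 \left(-10 + \frac{2 i \sqrt{6}}{3}\right) = 680 - \frac{136 i \sqrt{6}}{3}$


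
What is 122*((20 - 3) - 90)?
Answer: -8906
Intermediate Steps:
122*((20 - 3) - 90) = 122*(17 - 90) = 122*(-73) = -8906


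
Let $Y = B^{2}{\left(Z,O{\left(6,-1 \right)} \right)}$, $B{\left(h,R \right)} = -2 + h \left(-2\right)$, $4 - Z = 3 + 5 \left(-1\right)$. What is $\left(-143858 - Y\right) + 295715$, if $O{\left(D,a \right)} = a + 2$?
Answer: $151661$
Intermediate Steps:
$O{\left(D,a \right)} = 2 + a$
$Z = 6$ ($Z = 4 - \left(3 + 5 \left(-1\right)\right) = 4 - \left(3 - 5\right) = 4 - -2 = 4 + 2 = 6$)
$B{\left(h,R \right)} = -2 - 2 h$
$Y = 196$ ($Y = \left(-2 - 12\right)^{2} = \left(-14\right)^{2} = 196$)
$\left(-143858 - Y\right) + 295715 = \left(-143858 - 196\right) + 295715 = -144054 + 295715 = 151661$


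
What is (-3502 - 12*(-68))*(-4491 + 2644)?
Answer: 4961042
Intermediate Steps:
(-3502 - 12*(-68))*(-4491 + 2644) = (-3502 + 816)*(-1847) = -2686*(-1847) = 4961042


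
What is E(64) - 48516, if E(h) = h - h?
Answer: -48516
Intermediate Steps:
E(h) = 0
E(64) - 48516 = 0 - 48516 = -48516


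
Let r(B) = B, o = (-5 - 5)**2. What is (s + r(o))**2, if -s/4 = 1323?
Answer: 26956864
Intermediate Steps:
s = -5292 (s = -4*1323 = -5292)
o = 100 (o = (-10)**2 = 100)
(s + r(o))**2 = (-5292 + 100)**2 = (-5192)**2 = 26956864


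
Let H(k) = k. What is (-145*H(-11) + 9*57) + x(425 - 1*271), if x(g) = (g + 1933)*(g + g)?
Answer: 644904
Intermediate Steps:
x(g) = 2*g*(1933 + g) (x(g) = (1933 + g)*(2*g) = 2*g*(1933 + g))
(-145*H(-11) + 9*57) + x(425 - 1*271) = (-145*(-11) + 9*57) + 2*(425 - 1*271)*(1933 + (425 - 1*271)) = (1595 + 513) + 2*(425 - 271)*(1933 + (425 - 271)) = 2108 + 2*154*(1933 + 154) = 2108 + 2*154*2087 = 2108 + 642796 = 644904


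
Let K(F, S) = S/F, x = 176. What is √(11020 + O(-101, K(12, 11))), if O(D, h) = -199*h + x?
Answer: √396489/6 ≈ 104.95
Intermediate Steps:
O(D, h) = 176 - 199*h (O(D, h) = -199*h + 176 = 176 - 199*h)
√(11020 + O(-101, K(12, 11))) = √(11020 + (176 - 2189/12)) = √(11020 - 77/12) = √(132163/12) = √396489/6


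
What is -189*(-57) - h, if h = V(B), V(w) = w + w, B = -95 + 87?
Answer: 10789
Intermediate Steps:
B = -8
V(w) = 2*w
h = -16 (h = 2*(-8) = -16)
-189*(-57) - h = -189*(-57) - 1*(-16) = 10773 + 16 = 10789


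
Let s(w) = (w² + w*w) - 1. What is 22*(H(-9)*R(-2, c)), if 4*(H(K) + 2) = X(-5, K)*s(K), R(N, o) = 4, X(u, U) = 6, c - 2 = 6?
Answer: 21076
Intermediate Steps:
c = 8 (c = 2 + 6 = 8)
s(w) = -1 + 2*w² (s(w) = (w² + w²) - 1 = 2*w² - 1 = -1 + 2*w²)
H(K) = -7/2 + 3*K² (H(K) = -2 + (6*(-1 + 2*K²))/4 = -2 + (-6 + 12*K²)/4 = -2 + (-3/2 + 3*K²) = -7/2 + 3*K²)
22*(H(-9)*R(-2, c)) = 22*((-7/2 + 3*(-9)²)*4) = 22*((-7/2 + 3*81)*4) = 22*((-7/2 + 243)*4) = 22*((479/2)*4) = 22*958 = 21076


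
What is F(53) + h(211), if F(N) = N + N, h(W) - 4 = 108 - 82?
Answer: 136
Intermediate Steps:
h(W) = 30 (h(W) = 4 + (108 - 82) = 4 + 26 = 30)
F(N) = 2*N
F(53) + h(211) = 2*53 + 30 = 106 + 30 = 136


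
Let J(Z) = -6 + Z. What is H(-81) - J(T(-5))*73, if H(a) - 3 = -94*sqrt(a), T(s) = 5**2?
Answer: -1384 - 846*I ≈ -1384.0 - 846.0*I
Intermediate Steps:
T(s) = 25
H(a) = 3 - 94*sqrt(a)
H(-81) - J(T(-5))*73 = (3 - 846*I) - (-6 + 25)*73 = (3 - 846*I) - 19*73 = (3 - 846*I) - 1*1387 = (3 - 846*I) - 1387 = -1384 - 846*I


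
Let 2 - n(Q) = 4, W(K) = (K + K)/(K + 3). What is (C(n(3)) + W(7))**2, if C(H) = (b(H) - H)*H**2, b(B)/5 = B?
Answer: 23409/25 ≈ 936.36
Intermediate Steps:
b(B) = 5*B
W(K) = 2*K/(3 + K) (W(K) = (2*K)/(3 + K) = 2*K/(3 + K))
n(Q) = -2 (n(Q) = 2 - 1*4 = 2 - 4 = -2)
C(H) = 4*H**3 (C(H) = (5*H - H)*H**2 = (4*H)*H**2 = 4*H**3)
(C(n(3)) + W(7))**2 = (4*(-2)**3 + 2*7/(3 + 7))**2 = (4*(-8) + 2*7/10)**2 = (-32 + 2*7*(1/10))**2 = (-32 + 7/5)**2 = (-153/5)**2 = 23409/25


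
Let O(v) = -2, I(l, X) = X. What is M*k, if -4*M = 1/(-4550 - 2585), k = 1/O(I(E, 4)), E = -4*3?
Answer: -1/57080 ≈ -1.7519e-5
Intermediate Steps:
E = -12
k = -½ (k = 1/(-2) = -½ ≈ -0.50000)
M = 1/28540 (M = -1/(4*(-4550 - 2585)) = -¼/(-7135) = -¼*(-1/7135) = 1/28540 ≈ 3.5039e-5)
M*k = (1/28540)*(-½) = -1/57080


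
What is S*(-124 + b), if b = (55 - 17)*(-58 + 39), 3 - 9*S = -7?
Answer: -940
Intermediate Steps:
S = 10/9 (S = 1/3 - 1/9*(-7) = 1/3 + 7/9 = 10/9 ≈ 1.1111)
b = -722 (b = 38*(-19) = -722)
S*(-124 + b) = 10*(-124 - 722)/9 = (10/9)*(-846) = -940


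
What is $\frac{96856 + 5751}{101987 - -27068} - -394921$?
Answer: $\frac{50966632262}{129055} \approx 3.9492 \cdot 10^{5}$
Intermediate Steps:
$\frac{96856 + 5751}{101987 - -27068} - -394921 = \frac{102607}{101987 + 27068} + 394921 = \frac{102607}{129055} + 394921 = \frac{50966632262}{129055}$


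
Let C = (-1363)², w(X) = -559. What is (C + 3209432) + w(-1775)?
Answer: 5066642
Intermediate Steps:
C = 1857769
(C + 3209432) + w(-1775) = (1857769 + 3209432) - 559 = 5067201 - 559 = 5066642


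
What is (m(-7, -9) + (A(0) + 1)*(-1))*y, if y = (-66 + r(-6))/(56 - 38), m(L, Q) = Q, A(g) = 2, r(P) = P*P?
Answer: 20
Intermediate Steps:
r(P) = P²
y = -5/3 (y = (-66 + (-6)²)/(56 - 38) = (-66 + 36)/18 = -30*1/18 = -5/3 ≈ -1.6667)
(m(-7, -9) + (A(0) + 1)*(-1))*y = (-9 + (2 + 1)*(-1))*(-5/3) = (-9 + 3*(-1))*(-5/3) = (-9 - 3)*(-5/3) = -12*(-5/3) = 20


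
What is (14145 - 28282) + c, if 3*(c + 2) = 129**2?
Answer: -8592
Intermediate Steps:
c = 5545 (c = -2 + (1/3)*129**2 = -2 + (1/3)*16641 = -2 + 5547 = 5545)
(14145 - 28282) + c = (14145 - 28282) + 5545 = -14137 + 5545 = -8592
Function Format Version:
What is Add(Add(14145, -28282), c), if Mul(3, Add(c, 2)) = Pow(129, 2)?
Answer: -8592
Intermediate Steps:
c = 5545 (c = Add(-2, Mul(Rational(1, 3), Pow(129, 2))) = Add(-2, Mul(Rational(1, 3), 16641)) = Add(-2, 5547) = 5545)
Add(Add(14145, -28282), c) = Add(Add(14145, -28282), 5545) = Add(-14137, 5545) = -8592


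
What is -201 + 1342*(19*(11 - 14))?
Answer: -76695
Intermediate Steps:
-201 + 1342*(19*(11 - 14)) = -201 + 1342*(19*(-3)) = -201 + 1342*(-57) = -201 - 76494 = -76695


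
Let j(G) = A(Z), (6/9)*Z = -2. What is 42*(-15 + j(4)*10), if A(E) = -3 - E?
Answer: -630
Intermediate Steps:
Z = -3 (Z = (3/2)*(-2) = -3)
j(G) = 0 (j(G) = -3 - 1*(-3) = -3 + 3 = 0)
42*(-15 + j(4)*10) = 42*(-15 + 0*10) = 42*(-15 + 0) = 42*(-15) = -630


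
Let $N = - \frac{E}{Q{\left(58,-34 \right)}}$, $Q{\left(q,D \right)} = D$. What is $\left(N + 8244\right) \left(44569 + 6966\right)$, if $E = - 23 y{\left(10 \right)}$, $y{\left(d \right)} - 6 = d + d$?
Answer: $\frac{7207118215}{17} \approx 4.2395 \cdot 10^{8}$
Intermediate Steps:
$y{\left(d \right)} = 6 + 2 d$ ($y{\left(d \right)} = 6 + \left(d + d\right) = 6 + 2 d$)
$E = -598$ ($E = - 23 \left(6 + 2 \cdot 10\right) = - 23 \left(6 + 20\right) = \left(-23\right) 26 = -598$)
$N = - \frac{299}{17}$ ($N = - \frac{-598}{-34} = - \frac{\left(-598\right) \left(-1\right)}{34} = \left(-1\right) \frac{299}{17} = - \frac{299}{17} \approx -17.588$)
$\left(N + 8244\right) \left(44569 + 6966\right) = \left(- \frac{299}{17} + 8244\right) \left(44569 + 6966\right) = \frac{139849}{17} \cdot 51535 = \frac{7207118215}{17}$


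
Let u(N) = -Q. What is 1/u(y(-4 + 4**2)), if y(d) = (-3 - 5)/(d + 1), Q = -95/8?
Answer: 8/95 ≈ 0.084211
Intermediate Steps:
Q = -95/8 (Q = -95*1/8 = -95/8 ≈ -11.875)
y(d) = -8/(1 + d)
u(N) = 95/8 (u(N) = -1*(-95/8) = 95/8)
1/u(y(-4 + 4**2)) = 1/(95/8) = 8/95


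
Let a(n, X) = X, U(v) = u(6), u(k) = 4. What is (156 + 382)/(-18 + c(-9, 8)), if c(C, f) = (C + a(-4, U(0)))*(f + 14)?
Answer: -269/64 ≈ -4.2031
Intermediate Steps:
U(v) = 4
c(C, f) = (4 + C)*(14 + f) (c(C, f) = (C + 4)*(f + 14) = (4 + C)*(14 + f))
(156 + 382)/(-18 + c(-9, 8)) = (156 + 382)/(-18 + (56 + 4*8 + 14*(-9) - 9*8)) = 538/(-18 + (56 + 32 - 126 - 72)) = 538/(-18 - 110) = 538/(-128) = 538*(-1/128) = -269/64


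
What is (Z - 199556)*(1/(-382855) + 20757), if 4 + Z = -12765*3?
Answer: -378042990022614/76571 ≈ -4.9372e+9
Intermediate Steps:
Z = -38299 (Z = -4 - 12765*3 = -4 - 38295 = -38299)
(Z - 199556)*(1/(-382855) + 20757) = (-38299 - 199556)*(1/(-382855) + 20757) = -237855*(-1/382855 + 20757) = -237855*7946921234/382855 = -378042990022614/76571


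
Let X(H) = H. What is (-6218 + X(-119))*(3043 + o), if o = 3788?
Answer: -43288047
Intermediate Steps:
(-6218 + X(-119))*(3043 + o) = (-6218 - 119)*(3043 + 3788) = -6337*6831 = -43288047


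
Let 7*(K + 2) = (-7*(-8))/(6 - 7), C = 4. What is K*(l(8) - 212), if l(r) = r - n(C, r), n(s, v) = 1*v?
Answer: 2120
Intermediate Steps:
n(s, v) = v
l(r) = 0 (l(r) = r - r = 0)
K = -10 (K = -2 + ((-7*(-8))/(6 - 7))/7 = -2 + (56/(-1))/7 = -2 + (56*(-1))/7 = -2 + (1/7)*(-56) = -2 - 8 = -10)
K*(l(8) - 212) = -10*(0 - 212) = -10*(-212) = 2120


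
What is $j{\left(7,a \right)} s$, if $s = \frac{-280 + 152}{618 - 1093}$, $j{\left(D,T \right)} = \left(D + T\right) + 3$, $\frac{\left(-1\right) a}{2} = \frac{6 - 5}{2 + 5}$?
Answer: $\frac{8704}{3325} \approx 2.6177$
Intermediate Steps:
$a = - \frac{2}{7}$ ($a = - 2 \frac{6 - 5}{2 + 5} = - 2 \cdot 1 \cdot \frac{1}{7} = \left(-2\right) \frac{1}{7} = - \frac{2}{7} \approx -0.28571$)
$j{\left(D,T \right)} = 3 + D + T$
$s = \frac{128}{475}$ ($s = - \frac{128}{-475} = \left(-128\right) \left(- \frac{1}{475}\right) = \frac{128}{475} \approx 0.26947$)
$j{\left(7,a \right)} s = \left(3 + 7 - \frac{2}{7}\right) \frac{128}{475} = \frac{68}{7} \cdot \frac{128}{475} = \frac{8704}{3325}$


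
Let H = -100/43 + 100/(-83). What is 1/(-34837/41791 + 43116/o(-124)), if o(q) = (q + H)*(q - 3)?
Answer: 603930224573/1104273700630 ≈ 0.54690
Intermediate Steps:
H = -12600/3569 (H = -100*1/43 + 100*(-1/83) = -100/43 - 100/83 = -12600/3569 ≈ -3.5304)
o(q) = (-3 + q)*(-12600/3569 + q) (o(q) = (q - 12600/3569)*(q - 3) = (-12600/3569 + q)*(-3 + q) = (-3 + q)*(-12600/3569 + q))
1/(-34837/41791 + 43116/o(-124)) = 1/(-34837/41791 + 43116/(37800/3569 + (-124)² - 23307/3569*(-124))) = 1/(-34837*1/41791 + 43116/(37800/3569 + 15376 + 2890068/3569)) = 1/(-34837/41791 + 43116/(57804812/3569)) = 1/(-34837/41791 + 43116*(3569/57804812)) = 1/(-34837/41791 + 38470251/14451203) = 1/(1104273700630/603930224573) = 603930224573/1104273700630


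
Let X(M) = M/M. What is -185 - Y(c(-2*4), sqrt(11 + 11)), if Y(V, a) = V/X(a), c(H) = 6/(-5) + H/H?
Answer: -924/5 ≈ -184.80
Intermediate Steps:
X(M) = 1
c(H) = -1/5 (c(H) = 6*(-1/5) + 1 = -6/5 + 1 = -1/5)
Y(V, a) = V (Y(V, a) = V/1 = V*1 = V)
-185 - Y(c(-2*4), sqrt(11 + 11)) = -185 - 1*(-1/5) = -185 + 1/5 = -924/5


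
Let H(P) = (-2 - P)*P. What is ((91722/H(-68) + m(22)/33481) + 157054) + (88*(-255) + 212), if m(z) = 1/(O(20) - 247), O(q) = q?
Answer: 766361519662159/5684939876 ≈ 1.3481e+5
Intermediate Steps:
H(P) = P*(-2 - P)
m(z) = -1/227 (m(z) = 1/(20 - 247) = 1/(-227) = -1/227)
((91722/H(-68) + m(22)/33481) + 157054) + (88*(-255) + 212) = ((91722/((-1*(-68)*(2 - 68))) - 1/227/33481) + 157054) + (88*(-255) + 212) = ((91722/((-1*(-68)*(-66))) - 1/227*1/33481) + 157054) + (-22440 + 212) = ((91722/(-4488) - 1/7600187) + 157054) - 22228 = ((91722*(-1/4488) - 1/7600187) + 157054) - 22228 = ((-15287/748 - 1/7600187) + 157054) - 22228 = (-116184059417/5684939876 + 157054) - 22228 = 892726363225887/5684939876 - 22228 = 766361519662159/5684939876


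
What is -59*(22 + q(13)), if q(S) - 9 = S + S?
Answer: -3363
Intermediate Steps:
q(S) = 9 + 2*S (q(S) = 9 + (S + S) = 9 + 2*S)
-59*(22 + q(13)) = -59*(22 + (9 + 2*13)) = -59*(22 + (9 + 26)) = -59*(22 + 35) = -59*57 = -3363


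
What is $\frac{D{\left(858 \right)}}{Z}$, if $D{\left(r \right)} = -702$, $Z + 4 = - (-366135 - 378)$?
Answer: $- \frac{54}{28193} \approx -0.0019154$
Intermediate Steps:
$Z = 366509$ ($Z = -4 - \left(-366135 - 378\right) = -4 - -366513 = -4 + 366513 = 366509$)
$\frac{D{\left(858 \right)}}{Z} = - \frac{702}{366509} = \left(-702\right) \frac{1}{366509} = - \frac{54}{28193}$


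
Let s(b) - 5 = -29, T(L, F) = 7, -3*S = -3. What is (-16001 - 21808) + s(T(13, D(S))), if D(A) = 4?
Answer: -37833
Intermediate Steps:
S = 1 (S = -1/3*(-3) = 1)
s(b) = -24 (s(b) = 5 - 29 = -24)
(-16001 - 21808) + s(T(13, D(S))) = (-16001 - 21808) - 24 = -37809 - 24 = -37833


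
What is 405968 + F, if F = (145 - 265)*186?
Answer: 383648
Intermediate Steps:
F = -22320 (F = -120*186 = -22320)
405968 + F = 405968 - 22320 = 383648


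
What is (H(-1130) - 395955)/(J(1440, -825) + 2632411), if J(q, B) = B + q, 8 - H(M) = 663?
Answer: -198305/1316513 ≈ -0.15063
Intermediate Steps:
H(M) = -655 (H(M) = 8 - 1*663 = 8 - 663 = -655)
(H(-1130) - 395955)/(J(1440, -825) + 2632411) = (-655 - 395955)/((-825 + 1440) + 2632411) = -396610/(615 + 2632411) = -396610/2633026 = -396610*1/2633026 = -198305/1316513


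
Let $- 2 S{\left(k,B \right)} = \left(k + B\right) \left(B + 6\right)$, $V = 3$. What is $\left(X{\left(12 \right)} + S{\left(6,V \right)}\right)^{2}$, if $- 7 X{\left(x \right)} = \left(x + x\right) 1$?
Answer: $\frac{378225}{196} \approx 1929.7$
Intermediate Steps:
$S{\left(k,B \right)} = - \frac{\left(6 + B\right) \left(B + k\right)}{2}$ ($S{\left(k,B \right)} = - \frac{\left(k + B\right) \left(B + 6\right)}{2} = - \frac{\left(B + k\right) \left(6 + B\right)}{2} = - \frac{\left(6 + B\right) \left(B + k\right)}{2}$)
$X{\left(x \right)} = - \frac{2 x}{7}$ ($X{\left(x \right)} = - \frac{\left(x + x\right) 1}{7} = - \frac{2 x 1}{7} = - \frac{2 x}{7}$)
$\left(X{\left(12 \right)} + S{\left(6,V \right)}\right)^{2} = \left(\left(- \frac{2}{7}\right) 12 - \left(27 + 9 + \frac{9}{2}\right)\right)^{2} = \left(- \frac{24}{7} - \frac{81}{2}\right)^{2} = \left(- \frac{615}{14}\right)^{2} = \frac{378225}{196}$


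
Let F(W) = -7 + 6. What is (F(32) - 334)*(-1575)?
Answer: 527625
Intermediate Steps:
F(W) = -1
(F(32) - 334)*(-1575) = (-1 - 334)*(-1575) = -335*(-1575) = 527625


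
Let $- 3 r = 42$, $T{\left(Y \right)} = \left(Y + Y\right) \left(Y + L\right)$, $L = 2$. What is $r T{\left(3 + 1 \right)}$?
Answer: $-672$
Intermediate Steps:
$T{\left(Y \right)} = 2 Y \left(2 + Y\right)$ ($T{\left(Y \right)} = \left(Y + Y\right) \left(Y + 2\right) = 2 Y \left(2 + Y\right)$)
$r = -14$ ($r = \left(- \frac{1}{3}\right) 42 = -14$)
$r T{\left(3 + 1 \right)} = - 14 \cdot 2 \left(3 + 1\right) \left(2 + \left(3 + 1\right)\right) = - 14 \cdot 2 \cdot 4 \left(2 + 4\right) = - 14 \cdot 2 \cdot 4 \cdot 6 = \left(-14\right) 48 = -672$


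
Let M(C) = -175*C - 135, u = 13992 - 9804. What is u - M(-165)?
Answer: -24552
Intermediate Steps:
u = 4188
M(C) = -135 - 175*C
u - M(-165) = 4188 - (-135 - 175*(-165)) = 4188 - (-135 + 28875) = 4188 - 1*28740 = 4188 - 28740 = -24552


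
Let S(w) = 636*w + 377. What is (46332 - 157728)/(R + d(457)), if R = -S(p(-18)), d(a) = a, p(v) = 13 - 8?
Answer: 27849/775 ≈ 35.934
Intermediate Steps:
p(v) = 5
S(w) = 377 + 636*w
R = -3557 (R = -(377 + 636*5) = -(377 + 3180) = -1*3557 = -3557)
(46332 - 157728)/(R + d(457)) = (46332 - 157728)/(-3557 + 457) = -111396/(-3100) = -111396*(-1/3100) = 27849/775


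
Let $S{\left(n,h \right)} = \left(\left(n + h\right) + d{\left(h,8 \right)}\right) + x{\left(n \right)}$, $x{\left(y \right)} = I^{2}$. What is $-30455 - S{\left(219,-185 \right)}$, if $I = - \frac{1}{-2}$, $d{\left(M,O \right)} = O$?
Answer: $- \frac{121989}{4} \approx -30497.0$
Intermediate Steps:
$I = \frac{1}{2}$ ($I = \left(-1\right) \left(- \frac{1}{2}\right) = \frac{1}{2} \approx 0.5$)
$x{\left(y \right)} = \frac{1}{4}$ ($x{\left(y \right)} = \left(\frac{1}{2}\right)^{2} = \frac{1}{4}$)
$S{\left(n,h \right)} = \frac{33}{4} + h + n$ ($S{\left(n,h \right)} = \left(\left(n + h\right) + 8\right) + \frac{1}{4} = \left(\left(h + n\right) + 8\right) + \frac{1}{4} = \left(8 + h + n\right) + \frac{1}{4} = \frac{33}{4} + h + n$)
$-30455 - S{\left(219,-185 \right)} = -30455 - \left(\frac{33}{4} - 185 + 219\right) = -30455 - \frac{169}{4} = - \frac{121989}{4}$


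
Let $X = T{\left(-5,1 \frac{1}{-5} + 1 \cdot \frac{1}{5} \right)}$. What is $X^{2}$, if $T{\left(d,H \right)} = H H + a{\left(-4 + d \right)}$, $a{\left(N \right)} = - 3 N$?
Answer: $729$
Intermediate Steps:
$T{\left(d,H \right)} = 12 + H^{2} - 3 d$ ($T{\left(d,H \right)} = H H - 3 \left(-4 + d\right) = H^{2} - \left(-12 + 3 d\right) = 12 + H^{2} - 3 d$)
$X = 27$ ($X = 12 + \left(1 \frac{1}{-5} + 1 \cdot \frac{1}{5}\right)^{2} - -15 = 12 + \left(1 \left(- \frac{1}{5}\right) + 1 \cdot \frac{1}{5}\right)^{2} + 15 = 12 + \left(- \frac{1}{5} + \frac{1}{5}\right)^{2} + 15 = 12 + 0^{2} + 15 = 12 + 0 + 15 = 27$)
$X^{2} = 27^{2} = 729$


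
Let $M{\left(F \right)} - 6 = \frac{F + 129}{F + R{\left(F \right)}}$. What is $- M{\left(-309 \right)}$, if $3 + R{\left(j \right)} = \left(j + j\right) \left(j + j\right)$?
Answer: $- \frac{190791}{31801} \approx -5.9995$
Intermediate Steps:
$R{\left(j \right)} = -3 + 4 j^{2}$ ($R{\left(j \right)} = -3 + \left(j + j\right) \left(j + j\right) = -3 + 2 j 2 j = -3 + 4 j^{2}$)
$M{\left(F \right)} = 6 + \frac{129 + F}{-3 + F + 4 F^{2}}$ ($M{\left(F \right)} = 6 + \frac{F + 129}{F + \left(-3 + 4 F^{2}\right)} = 6 + \frac{129 + F}{-3 + F + 4 F^{2}}$)
$- M{\left(-309 \right)} = - \frac{111 + 7 \left(-309\right) + 24 \left(-309\right)^{2}}{-3 - 309 + 4 \left(-309\right)^{2}} = - \frac{111 - 2163 + 24 \cdot 95481}{-3 - 309 + 4 \cdot 95481} = - \frac{111 - 2163 + 2291544}{-3 - 309 + 381924} = - \frac{2289492}{381612} = \left(-1\right) \frac{190791}{31801} = - \frac{190791}{31801}$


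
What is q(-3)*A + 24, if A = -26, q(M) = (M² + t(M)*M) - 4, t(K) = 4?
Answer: 206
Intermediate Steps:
q(M) = -4 + M² + 4*M (q(M) = (M² + 4*M) - 4 = -4 + M² + 4*M)
q(-3)*A + 24 = (-4 + (-3)² + 4*(-3))*(-26) + 24 = (-4 + 9 - 12)*(-26) + 24 = -7*(-26) + 24 = 182 + 24 = 206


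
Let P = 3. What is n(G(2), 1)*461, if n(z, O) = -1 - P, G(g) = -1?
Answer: -1844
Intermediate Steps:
n(z, O) = -4 (n(z, O) = -1 - 1*3 = -1 - 3 = -4)
n(G(2), 1)*461 = -4*461 = -1844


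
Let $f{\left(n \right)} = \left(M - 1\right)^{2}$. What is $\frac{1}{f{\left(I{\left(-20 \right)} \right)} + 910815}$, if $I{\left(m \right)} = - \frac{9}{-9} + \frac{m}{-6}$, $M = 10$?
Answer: $\frac{1}{910896} \approx 1.0978 \cdot 10^{-6}$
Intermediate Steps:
$I{\left(m \right)} = 1 - \frac{m}{6}$ ($I{\left(m \right)} = \left(-9\right) \left(- \frac{1}{9}\right) + m \left(- \frac{1}{6}\right) = 1 - \frac{m}{6}$)
$f{\left(n \right)} = 81$ ($f{\left(n \right)} = \left(10 - 1\right)^{2} = 9^{2} = 81$)
$\frac{1}{f{\left(I{\left(-20 \right)} \right)} + 910815} = \frac{1}{81 + 910815} = \frac{1}{910896}$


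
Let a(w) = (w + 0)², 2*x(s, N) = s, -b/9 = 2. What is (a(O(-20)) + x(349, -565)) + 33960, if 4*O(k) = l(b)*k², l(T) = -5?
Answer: 568269/2 ≈ 2.8413e+5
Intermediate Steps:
b = -18 (b = -9*2 = -18)
x(s, N) = s/2
O(k) = -5*k²/4 (O(k) = (-5*k²)/4 = -5*k²/4)
a(w) = w²
(a(O(-20)) + x(349, -565)) + 33960 = ((-5/4*(-20)²)² + (½)*349) + 33960 = ((-5/4*400)² + 349/2) + 33960 = ((-500)² + 349/2) + 33960 = (250000 + 349/2) + 33960 = 500349/2 + 33960 = 568269/2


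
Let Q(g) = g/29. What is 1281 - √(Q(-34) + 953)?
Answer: 1281 - 3*√88943/29 ≈ 1250.1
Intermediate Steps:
Q(g) = g/29 (Q(g) = g*(1/29) = g/29)
1281 - √(Q(-34) + 953) = 1281 - √((1/29)*(-34) + 953) = 1281 - √(-34/29 + 953) = 1281 - √(27603/29) = 1281 - 3*√88943/29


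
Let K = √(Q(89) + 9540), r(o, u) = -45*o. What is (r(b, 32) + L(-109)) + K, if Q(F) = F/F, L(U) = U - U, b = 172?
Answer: -7740 + √9541 ≈ -7642.3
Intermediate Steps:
L(U) = 0
Q(F) = 1
K = √9541 (K = √(1 + 9540) = √9541 ≈ 97.678)
(r(b, 32) + L(-109)) + K = (-45*172 + 0) + √9541 = (-7740 + 0) + √9541 = -7740 + √9541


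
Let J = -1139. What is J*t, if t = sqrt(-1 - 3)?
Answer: -2278*I ≈ -2278.0*I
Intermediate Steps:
t = 2*I (t = sqrt(-4) = 2*I ≈ 2.0*I)
J*t = -2278*I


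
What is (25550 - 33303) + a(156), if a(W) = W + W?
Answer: -7441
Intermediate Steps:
a(W) = 2*W
(25550 - 33303) + a(156) = (25550 - 33303) + 2*156 = -7753 + 312 = -7441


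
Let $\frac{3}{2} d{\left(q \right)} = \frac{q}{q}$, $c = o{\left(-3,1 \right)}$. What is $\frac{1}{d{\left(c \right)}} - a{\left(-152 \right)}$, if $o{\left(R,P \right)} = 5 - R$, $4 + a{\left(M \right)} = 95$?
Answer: $- \frac{179}{2} \approx -89.5$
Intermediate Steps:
$a{\left(M \right)} = 91$ ($a{\left(M \right)} = -4 + 95 = 91$)
$c = 8$ ($c = 5 - -3 = 5 + 3 = 8$)
$d{\left(q \right)} = \frac{2}{3}$ ($d{\left(q \right)} = \frac{2 \frac{q}{q}}{3} = \frac{2}{3} \cdot 1 = \frac{2}{3}$)
$\frac{1}{d{\left(c \right)}} - a{\left(-152 \right)} = \frac{1}{\frac{2}{3}} - 91 = \frac{3}{2} - 91 = - \frac{179}{2}$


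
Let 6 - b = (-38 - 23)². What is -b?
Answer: 3715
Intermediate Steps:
b = -3715 (b = 6 - (-38 - 23)² = 6 - 1*(-61)² = 6 - 1*3721 = 6 - 3721 = -3715)
-b = -1*(-3715) = 3715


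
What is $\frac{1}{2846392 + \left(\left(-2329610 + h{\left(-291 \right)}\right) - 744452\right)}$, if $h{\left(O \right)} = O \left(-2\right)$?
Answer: $- \frac{1}{227088} \approx -4.4036 \cdot 10^{-6}$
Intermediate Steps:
$h{\left(O \right)} = - 2 O$
$\frac{1}{2846392 + \left(\left(-2329610 + h{\left(-291 \right)}\right) - 744452\right)} = \frac{1}{2846392 - 3073480} = \frac{1}{-227088} = - \frac{1}{227088}$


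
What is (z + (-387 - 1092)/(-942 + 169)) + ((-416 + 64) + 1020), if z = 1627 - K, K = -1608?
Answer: 3018498/773 ≈ 3904.9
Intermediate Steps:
z = 3235 (z = 1627 - 1*(-1608) = 1627 + 1608 = 3235)
(z + (-387 - 1092)/(-942 + 169)) + ((-416 + 64) + 1020) = (3235 + (-387 - 1092)/(-942 + 169)) + ((-416 + 64) + 1020) = (3235 - 1479/(-773)) + (-352 + 1020) = (3235 - 1479*(-1/773)) + 668 = (3235 + 1479/773) + 668 = 2502134/773 + 668 = 3018498/773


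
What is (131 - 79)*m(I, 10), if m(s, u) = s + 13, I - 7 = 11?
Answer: 1612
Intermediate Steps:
I = 18 (I = 7 + 11 = 18)
m(s, u) = 13 + s
(131 - 79)*m(I, 10) = (131 - 79)*(13 + 18) = 52*31 = 1612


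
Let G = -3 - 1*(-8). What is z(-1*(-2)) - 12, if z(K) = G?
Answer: -7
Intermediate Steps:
G = 5 (G = -3 + 8 = 5)
z(K) = 5
z(-1*(-2)) - 12 = 5 - 12 = -7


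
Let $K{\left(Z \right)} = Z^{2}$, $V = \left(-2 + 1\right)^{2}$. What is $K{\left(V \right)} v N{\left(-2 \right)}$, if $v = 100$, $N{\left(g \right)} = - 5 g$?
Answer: $1000$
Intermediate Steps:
$V = 1$ ($V = \left(-1\right)^{2} = 1$)
$K{\left(V \right)} v N{\left(-2 \right)} = 1^{2} \cdot 100 \left(\left(-5\right) \left(-2\right)\right) = 1 \cdot 100 \cdot 10 = 100 \cdot 10 = 1000$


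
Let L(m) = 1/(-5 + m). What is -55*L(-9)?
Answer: 55/14 ≈ 3.9286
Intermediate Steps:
-55*L(-9) = -55/(-5 - 9) = -55/(-14) = -55*(-1/14) = 55/14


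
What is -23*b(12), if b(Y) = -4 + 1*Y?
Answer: -184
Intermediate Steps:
b(Y) = -4 + Y
-23*b(12) = -23*(-4 + 12) = -23*8 = -184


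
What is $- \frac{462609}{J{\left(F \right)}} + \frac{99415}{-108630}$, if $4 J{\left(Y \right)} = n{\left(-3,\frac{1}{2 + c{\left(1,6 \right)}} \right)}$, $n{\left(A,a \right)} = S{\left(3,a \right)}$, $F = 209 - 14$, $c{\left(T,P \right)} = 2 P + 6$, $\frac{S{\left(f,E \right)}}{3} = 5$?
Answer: $- \frac{13400956927}{108630} \approx -1.2336 \cdot 10^{5}$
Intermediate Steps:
$S{\left(f,E \right)} = 15$ ($S{\left(f,E \right)} = 3 \cdot 5 = 15$)
$c{\left(T,P \right)} = 6 + 2 P$
$F = 195$ ($F = 209 - 14 = 195$)
$n{\left(A,a \right)} = 15$
$J{\left(Y \right)} = \frac{15}{4}$ ($J{\left(Y \right)} = \frac{1}{4} \cdot 15 = \frac{15}{4}$)
$- \frac{462609}{J{\left(F \right)}} + \frac{99415}{-108630} = - \frac{462609}{\frac{15}{4}} + \frac{99415}{-108630} = \left(-462609\right) \frac{4}{15} + 99415 \left(- \frac{1}{108630}\right) = - \frac{616812}{5} - \frac{19883}{21726} = - \frac{13400956927}{108630}$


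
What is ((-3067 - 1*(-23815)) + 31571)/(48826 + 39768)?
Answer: 52319/88594 ≈ 0.59055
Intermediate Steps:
((-3067 - 1*(-23815)) + 31571)/(48826 + 39768) = ((-3067 + 23815) + 31571)/88594 = (20748 + 31571)*(1/88594) = 52319*(1/88594) = 52319/88594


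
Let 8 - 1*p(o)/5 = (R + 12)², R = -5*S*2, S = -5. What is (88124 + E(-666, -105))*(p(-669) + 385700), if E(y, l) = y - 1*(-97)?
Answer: 32090658600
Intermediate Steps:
E(y, l) = 97 + y (E(y, l) = y + 97 = 97 + y)
R = 50 (R = -5*(-5)*2 = 25*2 = 50)
p(o) = -19180 (p(o) = 40 - 5*(50 + 12)² = 40 - 5*62² = 40 - 5*3844 = 40 - 19220 = -19180)
(88124 + E(-666, -105))*(p(-669) + 385700) = (88124 + (97 - 666))*(-19180 + 385700) = (88124 - 569)*366520 = 87555*366520 = 32090658600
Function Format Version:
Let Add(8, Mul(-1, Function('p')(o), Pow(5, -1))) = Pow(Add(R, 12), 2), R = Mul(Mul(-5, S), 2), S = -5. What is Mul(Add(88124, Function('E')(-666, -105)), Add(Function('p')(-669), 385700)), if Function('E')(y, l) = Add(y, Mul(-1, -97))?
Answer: 32090658600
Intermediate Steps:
Function('E')(y, l) = Add(97, y) (Function('E')(y, l) = Add(y, 97) = Add(97, y))
R = 50 (R = Mul(Mul(-5, -5), 2) = Mul(25, 2) = 50)
Function('p')(o) = -19180 (Function('p')(o) = Add(40, Mul(-5, Pow(Add(50, 12), 2))) = Add(40, Mul(-5, Pow(62, 2))) = Add(40, Mul(-5, 3844)) = Add(40, -19220) = -19180)
Mul(Add(88124, Function('E')(-666, -105)), Add(Function('p')(-669), 385700)) = Mul(Add(88124, Add(97, -666)), Add(-19180, 385700)) = Mul(Add(88124, -569), 366520) = Mul(87555, 366520) = 32090658600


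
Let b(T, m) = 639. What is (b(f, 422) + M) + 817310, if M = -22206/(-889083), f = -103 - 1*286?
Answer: 242408190991/296361 ≈ 8.1795e+5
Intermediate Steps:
f = -389 (f = -103 - 286 = -389)
M = 7402/296361 (M = -22206*(-1/889083) = 7402/296361 ≈ 0.024976)
(b(f, 422) + M) + 817310 = (639 + 7402/296361) + 817310 = 189382081/296361 + 817310 = 242408190991/296361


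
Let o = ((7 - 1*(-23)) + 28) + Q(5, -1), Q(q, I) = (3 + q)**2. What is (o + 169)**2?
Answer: 84681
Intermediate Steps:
o = 122 (o = ((7 - 1*(-23)) + 28) + (3 + 5)**2 = ((7 + 23) + 28) + 8**2 = (30 + 28) + 64 = 58 + 64 = 122)
(o + 169)**2 = (122 + 169)**2 = 291**2 = 84681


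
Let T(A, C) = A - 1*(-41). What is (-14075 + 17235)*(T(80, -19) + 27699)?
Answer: 87911200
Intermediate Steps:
T(A, C) = 41 + A (T(A, C) = A + 41 = 41 + A)
(-14075 + 17235)*(T(80, -19) + 27699) = (-14075 + 17235)*((41 + 80) + 27699) = 3160*(121 + 27699) = 3160*27820 = 87911200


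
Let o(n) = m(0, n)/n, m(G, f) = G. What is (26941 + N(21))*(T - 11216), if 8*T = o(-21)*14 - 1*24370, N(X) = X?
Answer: -769077569/2 ≈ -3.8454e+8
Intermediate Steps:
o(n) = 0 (o(n) = 0/n = 0)
T = -12185/4 (T = (0*14 - 1*24370)/8 = (0 - 24370)/8 = (1/8)*(-24370) = -12185/4 ≈ -3046.3)
(26941 + N(21))*(T - 11216) = (26941 + 21)*(-12185/4 - 11216) = 26962*(-57049/4) = -769077569/2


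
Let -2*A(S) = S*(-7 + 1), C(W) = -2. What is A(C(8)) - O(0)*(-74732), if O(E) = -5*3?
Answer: -1120986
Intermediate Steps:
O(E) = -15
A(S) = 3*S (A(S) = -S*(-7 + 1)/2 = -S*(-6)/2 = -(-3)*S = 3*S)
A(C(8)) - O(0)*(-74732) = 3*(-2) - (-15)*(-74732) = -6 - 1*1120980 = -6 - 1120980 = -1120986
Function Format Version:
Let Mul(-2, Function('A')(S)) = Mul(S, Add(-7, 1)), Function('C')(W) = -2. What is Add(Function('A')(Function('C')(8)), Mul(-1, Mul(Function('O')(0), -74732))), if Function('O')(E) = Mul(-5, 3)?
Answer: -1120986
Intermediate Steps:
Function('O')(E) = -15
Function('A')(S) = Mul(3, S) (Function('A')(S) = Mul(Rational(-1, 2), Mul(S, Add(-7, 1))) = Mul(Rational(-1, 2), Mul(S, -6)) = Mul(Rational(-1, 2), Mul(-6, S)) = Mul(3, S))
Add(Function('A')(Function('C')(8)), Mul(-1, Mul(Function('O')(0), -74732))) = Add(Mul(3, -2), Mul(-1, Mul(-15, -74732))) = Add(-6, Mul(-1, 1120980)) = Add(-6, -1120980) = -1120986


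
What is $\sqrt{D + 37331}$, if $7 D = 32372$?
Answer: $\frac{\sqrt{2055823}}{7} \approx 204.83$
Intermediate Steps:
$D = \frac{32372}{7}$ ($D = \frac{1}{7} \cdot 32372 = \frac{32372}{7} \approx 4624.6$)
$\sqrt{D + 37331} = \sqrt{\frac{32372}{7} + 37331} = \sqrt{\frac{293689}{7}} = \frac{\sqrt{2055823}}{7}$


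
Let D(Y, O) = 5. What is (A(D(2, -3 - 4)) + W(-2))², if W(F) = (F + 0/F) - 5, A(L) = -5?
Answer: 144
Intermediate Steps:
W(F) = -5 + F (W(F) = (F + 0) - 5 = F - 5 = -5 + F)
(A(D(2, -3 - 4)) + W(-2))² = (-5 + (-5 - 2))² = (-5 - 7)² = (-12)² = 144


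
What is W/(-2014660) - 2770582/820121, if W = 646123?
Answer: -6111679773003/1652264973860 ≈ -3.6990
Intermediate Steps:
W/(-2014660) - 2770582/820121 = 646123/(-2014660) - 2770582/820121 = 646123*(-1/2014660) - 2770582*1/820121 = -646123/2014660 - 2770582/820121 = -6111679773003/1652264973860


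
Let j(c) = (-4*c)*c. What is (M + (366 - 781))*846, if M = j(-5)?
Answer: -435690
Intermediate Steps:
j(c) = -4*c**2
M = -100 (M = -4*(-5)**2 = -4*25 = -100)
(M + (366 - 781))*846 = (-100 + (366 - 781))*846 = (-100 - 415)*846 = -515*846 = -435690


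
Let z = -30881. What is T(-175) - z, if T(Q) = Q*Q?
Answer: 61506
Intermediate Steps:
T(Q) = Q²
T(-175) - z = (-175)² - 1*(-30881) = 30625 + 30881 = 61506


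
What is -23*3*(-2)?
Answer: 138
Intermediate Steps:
-23*3*(-2) = -69*(-2) = 138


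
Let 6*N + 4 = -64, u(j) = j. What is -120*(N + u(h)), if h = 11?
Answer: 40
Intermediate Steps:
N = -34/3 (N = -⅔ + (⅙)*(-64) = -⅔ - 32/3 = -34/3 ≈ -11.333)
-120*(N + u(h)) = -120*(-34/3 + 11) = -120*(-⅓) = 40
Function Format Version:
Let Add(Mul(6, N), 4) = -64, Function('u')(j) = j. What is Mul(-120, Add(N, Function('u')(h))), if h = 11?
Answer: 40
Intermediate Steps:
N = Rational(-34, 3) (N = Add(Rational(-2, 3), Mul(Rational(1, 6), -64)) = Add(Rational(-2, 3), Rational(-32, 3)) = Rational(-34, 3) ≈ -11.333)
Mul(-120, Add(N, Function('u')(h))) = Mul(-120, Add(Rational(-34, 3), 11)) = Mul(-120, Rational(-1, 3)) = 40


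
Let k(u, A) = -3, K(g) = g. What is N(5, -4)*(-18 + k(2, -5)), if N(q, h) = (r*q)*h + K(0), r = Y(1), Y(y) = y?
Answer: 420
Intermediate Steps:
r = 1
N(q, h) = h*q (N(q, h) = (1*q)*h + 0 = q*h + 0 = h*q + 0 = h*q)
N(5, -4)*(-18 + k(2, -5)) = (-4*5)*(-18 - 3) = -20*(-21) = 420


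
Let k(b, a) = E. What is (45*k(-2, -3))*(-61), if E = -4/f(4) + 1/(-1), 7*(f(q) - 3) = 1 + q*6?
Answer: 101565/23 ≈ 4415.9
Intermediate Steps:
f(q) = 22/7 + 6*q/7 (f(q) = 3 + (1 + q*6)/7 = 3 + (1 + 6*q)/7 = 3 + (1/7 + 6*q/7) = 22/7 + 6*q/7)
E = -37/23 (E = -4/(22/7 + (6/7)*4) + 1/(-1) = -4/(22/7 + 24/7) + 1*(-1) = -4/46/7 - 1 = -4*7/46 - 1 = -14/23 - 1 = -37/23 ≈ -1.6087)
k(b, a) = -37/23
(45*k(-2, -3))*(-61) = (45*(-37/23))*(-61) = -1665/23*(-61) = 101565/23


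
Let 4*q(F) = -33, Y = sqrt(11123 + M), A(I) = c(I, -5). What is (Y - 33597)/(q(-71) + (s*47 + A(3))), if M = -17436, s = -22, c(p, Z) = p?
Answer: 134388/4157 - 4*I*sqrt(6313)/4157 ≈ 32.328 - 0.076454*I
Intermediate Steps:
A(I) = I
Y = I*sqrt(6313) (Y = sqrt(11123 - 17436) = sqrt(-6313) = I*sqrt(6313) ≈ 79.454*I)
q(F) = -33/4 (q(F) = (1/4)*(-33) = -33/4)
(Y - 33597)/(q(-71) + (s*47 + A(3))) = (I*sqrt(6313) - 33597)/(-33/4 + (-22*47 + 3)) = (-33597 + I*sqrt(6313))/(-33/4 + (-1034 + 3)) = (-33597 + I*sqrt(6313))/(-33/4 - 1031) = (-33597 + I*sqrt(6313))/(-4157/4) = (-33597 + I*sqrt(6313))*(-4/4157) = 134388/4157 - 4*I*sqrt(6313)/4157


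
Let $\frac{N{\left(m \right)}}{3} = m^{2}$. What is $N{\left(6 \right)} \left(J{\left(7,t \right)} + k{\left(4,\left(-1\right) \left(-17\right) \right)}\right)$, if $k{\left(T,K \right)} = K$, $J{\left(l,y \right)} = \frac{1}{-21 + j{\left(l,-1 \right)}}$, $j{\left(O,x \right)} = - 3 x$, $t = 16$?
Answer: $1830$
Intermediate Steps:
$J{\left(l,y \right)} = - \frac{1}{18}$ ($J{\left(l,y \right)} = \frac{1}{-21 - -3} = \frac{1}{-21 + 3} = \frac{1}{-18} = - \frac{1}{18}$)
$N{\left(m \right)} = 3 m^{2}$
$N{\left(6 \right)} \left(J{\left(7,t \right)} + k{\left(4,\left(-1\right) \left(-17\right) \right)}\right) = 3 \cdot 6^{2} \left(- \frac{1}{18} - -17\right) = 3 \cdot 36 \left(- \frac{1}{18} + 17\right) = 108 \cdot \frac{305}{18} = 1830$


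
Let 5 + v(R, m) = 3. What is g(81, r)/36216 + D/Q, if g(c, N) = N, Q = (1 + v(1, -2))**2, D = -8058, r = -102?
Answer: -48638105/6036 ≈ -8058.0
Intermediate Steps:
v(R, m) = -2 (v(R, m) = -5 + 3 = -2)
Q = 1 (Q = (1 - 2)**2 = (-1)**2 = 1)
g(81, r)/36216 + D/Q = -102/36216 - 8058/1 = -102*1/36216 - 8058*1 = -17/6036 - 8058 = -48638105/6036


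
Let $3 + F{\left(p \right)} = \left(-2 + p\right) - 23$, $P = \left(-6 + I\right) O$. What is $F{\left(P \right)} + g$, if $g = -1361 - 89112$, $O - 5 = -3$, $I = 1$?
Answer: $-90511$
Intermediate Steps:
$O = 2$ ($O = 5 - 3 = 2$)
$P = -10$ ($P = \left(-6 + 1\right) 2 = \left(-5\right) 2 = -10$)
$F{\left(p \right)} = -28 + p$ ($F{\left(p \right)} = -3 + \left(\left(-2 + p\right) - 23\right) = -3 + \left(-25 + p\right) = -28 + p$)
$g = -90473$
$F{\left(P \right)} + g = \left(-28 - 10\right) - 90473 = -38 - 90473 = -90511$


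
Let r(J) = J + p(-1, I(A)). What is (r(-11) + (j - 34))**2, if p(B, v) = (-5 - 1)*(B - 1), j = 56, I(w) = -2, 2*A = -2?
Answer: 529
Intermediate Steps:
A = -1 (A = (1/2)*(-2) = -1)
p(B, v) = 6 - 6*B (p(B, v) = -6*(-1 + B) = 6 - 6*B)
r(J) = 12 + J (r(J) = J + (6 - 6*(-1)) = J + (6 + 6) = J + 12 = 12 + J)
(r(-11) + (j - 34))**2 = ((12 - 11) + (56 - 34))**2 = (1 + 22)**2 = 23**2 = 529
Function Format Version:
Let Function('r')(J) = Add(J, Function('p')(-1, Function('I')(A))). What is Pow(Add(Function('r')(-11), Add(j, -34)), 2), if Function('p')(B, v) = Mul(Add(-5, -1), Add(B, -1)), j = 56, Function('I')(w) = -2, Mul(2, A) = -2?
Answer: 529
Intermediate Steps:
A = -1 (A = Mul(Rational(1, 2), -2) = -1)
Function('p')(B, v) = Add(6, Mul(-6, B)) (Function('p')(B, v) = Mul(-6, Add(-1, B)) = Add(6, Mul(-6, B)))
Function('r')(J) = Add(12, J) (Function('r')(J) = Add(J, Add(6, Mul(-6, -1))) = Add(J, Add(6, 6)) = Add(J, 12) = Add(12, J))
Pow(Add(Function('r')(-11), Add(j, -34)), 2) = Pow(Add(Add(12, -11), Add(56, -34)), 2) = Pow(Add(1, 22), 2) = Pow(23, 2) = 529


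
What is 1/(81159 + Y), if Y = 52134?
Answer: 1/133293 ≈ 7.5023e-6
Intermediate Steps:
1/(81159 + Y) = 1/(81159 + 52134) = 1/133293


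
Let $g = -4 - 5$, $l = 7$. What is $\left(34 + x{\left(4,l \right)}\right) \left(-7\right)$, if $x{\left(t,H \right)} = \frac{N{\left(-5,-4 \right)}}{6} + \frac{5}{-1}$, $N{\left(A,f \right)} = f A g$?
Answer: $7$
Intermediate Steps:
$g = -9$ ($g = -4 - 5 = -9$)
$N{\left(A,f \right)} = - 9 A f$ ($N{\left(A,f \right)} = f A \left(-9\right) = A f \left(-9\right) = - 9 A f$)
$x{\left(t,H \right)} = -35$ ($x{\left(t,H \right)} = \frac{\left(-9\right) \left(-5\right) \left(-4\right)}{6} + \frac{5}{-1} = \left(-180\right) \frac{1}{6} + 5 \left(-1\right) = -30 - 5 = -35$)
$\left(34 + x{\left(4,l \right)}\right) \left(-7\right) = \left(34 - 35\right) \left(-7\right) = \left(-1\right) \left(-7\right) = 7$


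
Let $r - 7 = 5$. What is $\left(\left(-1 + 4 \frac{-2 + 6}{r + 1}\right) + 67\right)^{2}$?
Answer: $\frac{763876}{169} \approx 4520.0$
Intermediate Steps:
$r = 12$ ($r = 7 + 5 = 12$)
$\left(\left(-1 + 4 \frac{-2 + 6}{r + 1}\right) + 67\right)^{2} = \left(\left(-1 + 4 \frac{-2 + 6}{12 + 1}\right) + 67\right)^{2} = \left(\left(-1 + 4 \cdot \frac{4}{13}\right) + 67\right)^{2} = \left(\left(-1 + \frac{16}{13}\right) + 67\right)^{2} = \left(\frac{3}{13} + 67\right)^{2} = \left(\frac{874}{13}\right)^{2} = \frac{763876}{169}$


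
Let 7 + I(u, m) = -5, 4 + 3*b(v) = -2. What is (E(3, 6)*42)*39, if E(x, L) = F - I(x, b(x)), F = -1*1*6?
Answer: 9828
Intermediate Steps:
b(v) = -2 (b(v) = -4/3 + (⅓)*(-2) = -4/3 - ⅔ = -2)
I(u, m) = -12 (I(u, m) = -7 - 5 = -12)
F = -6 (F = -1*6 = -6)
E(x, L) = 6 (E(x, L) = -6 - 1*(-12) = -6 + 12 = 6)
(E(3, 6)*42)*39 = (6*42)*39 = 252*39 = 9828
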